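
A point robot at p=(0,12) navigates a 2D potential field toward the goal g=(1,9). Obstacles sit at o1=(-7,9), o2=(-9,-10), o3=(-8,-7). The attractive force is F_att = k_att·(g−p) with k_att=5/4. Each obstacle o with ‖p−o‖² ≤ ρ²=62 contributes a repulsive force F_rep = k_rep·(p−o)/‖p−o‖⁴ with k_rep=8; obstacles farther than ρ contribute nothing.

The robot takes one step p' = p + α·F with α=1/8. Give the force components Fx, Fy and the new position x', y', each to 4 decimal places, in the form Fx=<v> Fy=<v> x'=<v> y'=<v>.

F_att = 5/4·(g−p) = 5/4·(1,-3) = (1.2500,-3.7500)
o1: d²=58 ≤ ρ²=62; F_rep = 8·(7,3)/58² = (0.0166,0.0071)
o2: d²=565 > ρ²=62 → inactive
o3: d²=425 > ρ²=62 → inactive
F = F_att + ΣF_rep = (1.2666,-3.7429)
p' = p + 1/8·F = (0.1583,11.5321)

Fx=1.2666 Fy=-3.7429 x'=0.1583 y'=11.5321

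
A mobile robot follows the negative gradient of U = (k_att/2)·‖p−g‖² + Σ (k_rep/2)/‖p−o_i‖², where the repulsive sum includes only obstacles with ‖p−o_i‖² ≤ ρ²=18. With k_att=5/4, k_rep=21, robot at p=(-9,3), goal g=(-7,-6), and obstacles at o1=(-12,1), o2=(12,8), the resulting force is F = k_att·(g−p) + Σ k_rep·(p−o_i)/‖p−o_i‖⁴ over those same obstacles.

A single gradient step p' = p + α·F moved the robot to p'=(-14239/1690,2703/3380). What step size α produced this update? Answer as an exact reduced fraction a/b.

F_att = 5/4·(g−p) = 5/4·(2,-9) = (2.5000,-11.2500)
o1: d²=13 ≤ ρ²=18; F_rep = 21·(3,2)/13² = (0.3728,0.2485)
o2: d²=466 > ρ²=18 → inactive
F = F_att + ΣF_rep = (2.8728,-11.0015)
Δp = p'−p = (0.5746,-2.2003); α = Δx/Fx = (971/1690) / (971/338) = 1/5
check: Δy/Fy = (-7437/3380) / (-7437/676) = 1/5 ✓

α = 1/5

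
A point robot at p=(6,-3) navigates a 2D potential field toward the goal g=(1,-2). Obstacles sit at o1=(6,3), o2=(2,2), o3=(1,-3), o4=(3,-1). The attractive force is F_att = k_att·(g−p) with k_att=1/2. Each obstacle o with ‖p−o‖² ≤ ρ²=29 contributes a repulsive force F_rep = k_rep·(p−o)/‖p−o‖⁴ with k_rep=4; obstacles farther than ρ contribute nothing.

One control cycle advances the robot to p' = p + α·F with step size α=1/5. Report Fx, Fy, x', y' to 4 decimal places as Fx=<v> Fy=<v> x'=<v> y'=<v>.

F_att = 1/2·(g−p) = 1/2·(-5,1) = (-2.5000,0.5000)
o1: d²=36 > ρ²=29 → inactive
o2: d²=41 > ρ²=29 → inactive
o3: d²=25 ≤ ρ²=29; F_rep = 4·(5,0)/25² = (0.0320,0.0000)
o4: d²=13 ≤ ρ²=29; F_rep = 4·(3,-2)/13² = (0.0710,-0.0473)
F = F_att + ΣF_rep = (-2.3970,0.4527)
p' = p + 1/5·F = (5.5206,-2.9095)

Fx=-2.3970 Fy=0.4527 x'=5.5206 y'=-2.9095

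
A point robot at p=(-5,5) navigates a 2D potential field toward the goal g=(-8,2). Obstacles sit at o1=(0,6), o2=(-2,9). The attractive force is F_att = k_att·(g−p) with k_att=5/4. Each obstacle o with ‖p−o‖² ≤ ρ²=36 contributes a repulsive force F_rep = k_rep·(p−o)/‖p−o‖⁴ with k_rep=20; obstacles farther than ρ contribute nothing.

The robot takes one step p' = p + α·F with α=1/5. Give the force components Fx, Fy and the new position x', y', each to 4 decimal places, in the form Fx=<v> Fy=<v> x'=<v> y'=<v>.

Fx=-3.9939 Fy=-3.9076 x'=-5.7988 y'=4.2185

F_att = 5/4·(g−p) = 5/4·(-3,-3) = (-3.7500,-3.7500)
o1: d²=26 ≤ ρ²=36; F_rep = 20·(-5,-1)/26² = (-0.1479,-0.0296)
o2: d²=25 ≤ ρ²=36; F_rep = 20·(-3,-4)/25² = (-0.0960,-0.1280)
F = F_att + ΣF_rep = (-3.9939,-3.9076)
p' = p + 1/5·F = (-5.7988,4.2185)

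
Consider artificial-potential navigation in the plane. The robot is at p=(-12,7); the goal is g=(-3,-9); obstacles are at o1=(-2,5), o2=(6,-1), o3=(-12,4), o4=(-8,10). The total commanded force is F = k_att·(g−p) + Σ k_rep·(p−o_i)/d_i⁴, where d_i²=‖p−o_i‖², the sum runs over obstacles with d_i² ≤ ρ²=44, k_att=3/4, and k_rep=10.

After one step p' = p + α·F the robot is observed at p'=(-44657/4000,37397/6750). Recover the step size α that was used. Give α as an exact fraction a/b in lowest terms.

F_att = 3/4·(g−p) = 3/4·(9,-16) = (6.7500,-12.0000)
o1: d²=104 > ρ²=44 → inactive
o2: d²=388 > ρ²=44 → inactive
o3: d²=9 ≤ ρ²=44; F_rep = 10·(0,3)/9² = (0.0000,0.3704)
o4: d²=25 ≤ ρ²=44; F_rep = 10·(-4,-3)/25² = (-0.0640,-0.0480)
F = F_att + ΣF_rep = (6.6860,-11.6776)
Δp = p'−p = (0.8357,-1.4597); α = Δx/Fx = (3343/4000) / (3343/500) = 1/8
check: Δy/Fy = (-9853/6750) / (-39412/3375) = 1/8 ✓

α = 1/8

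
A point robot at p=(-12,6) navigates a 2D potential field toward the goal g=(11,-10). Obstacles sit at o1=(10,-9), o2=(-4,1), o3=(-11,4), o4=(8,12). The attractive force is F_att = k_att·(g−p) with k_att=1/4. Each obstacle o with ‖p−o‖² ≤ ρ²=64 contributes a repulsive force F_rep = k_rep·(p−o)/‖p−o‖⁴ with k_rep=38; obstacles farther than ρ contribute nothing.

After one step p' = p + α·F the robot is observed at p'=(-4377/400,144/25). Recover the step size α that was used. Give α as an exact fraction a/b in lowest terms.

F_att = 1/4·(g−p) = 1/4·(23,-16) = (5.7500,-4.0000)
o1: d²=709 > ρ²=64 → inactive
o2: d²=89 > ρ²=64 → inactive
o3: d²=5 ≤ ρ²=64; F_rep = 38·(-1,2)/5² = (-1.5200,3.0400)
o4: d²=436 > ρ²=64 → inactive
F = F_att + ΣF_rep = (4.2300,-0.9600)
Δp = p'−p = (1.0575,-0.2400); α = Δx/Fx = (423/400) / (423/100) = 1/4
check: Δy/Fy = (-6/25) / (-24/25) = 1/4 ✓

α = 1/4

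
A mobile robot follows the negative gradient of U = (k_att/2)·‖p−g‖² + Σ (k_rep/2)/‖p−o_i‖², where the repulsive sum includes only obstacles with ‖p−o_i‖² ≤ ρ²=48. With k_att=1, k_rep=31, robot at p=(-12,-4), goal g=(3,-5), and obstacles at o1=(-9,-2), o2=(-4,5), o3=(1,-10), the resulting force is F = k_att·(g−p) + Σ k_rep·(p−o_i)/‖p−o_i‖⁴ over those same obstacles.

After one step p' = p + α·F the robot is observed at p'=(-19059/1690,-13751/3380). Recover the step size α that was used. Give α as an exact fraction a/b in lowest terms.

F_att = 1·(g−p) = 1·(15,-1) = (15.0000,-1.0000)
o1: d²=13 ≤ ρ²=48; F_rep = 31·(-3,-2)/13² = (-0.5503,-0.3669)
o2: d²=145 > ρ²=48 → inactive
o3: d²=205 > ρ²=48 → inactive
F = F_att + ΣF_rep = (14.4497,-1.3669)
Δp = p'−p = (0.7225,-0.0683); α = Δx/Fx = (1221/1690) / (2442/169) = 1/20
check: Δy/Fy = (-231/3380) / (-231/169) = 1/20 ✓

α = 1/20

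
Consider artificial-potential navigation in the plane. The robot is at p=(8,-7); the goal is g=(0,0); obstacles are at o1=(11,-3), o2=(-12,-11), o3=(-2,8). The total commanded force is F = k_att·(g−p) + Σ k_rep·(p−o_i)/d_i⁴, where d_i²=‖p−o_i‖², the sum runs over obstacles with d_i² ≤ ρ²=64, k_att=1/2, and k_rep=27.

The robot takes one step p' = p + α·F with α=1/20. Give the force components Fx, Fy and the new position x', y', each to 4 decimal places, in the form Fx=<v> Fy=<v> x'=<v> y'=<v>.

Fx=-4.1296 Fy=3.3272 x'=7.7935 y'=-6.8336

F_att = 1/2·(g−p) = 1/2·(-8,7) = (-4.0000,3.5000)
o1: d²=25 ≤ ρ²=64; F_rep = 27·(-3,-4)/25² = (-0.1296,-0.1728)
o2: d²=416 > ρ²=64 → inactive
o3: d²=325 > ρ²=64 → inactive
F = F_att + ΣF_rep = (-4.1296,3.3272)
p' = p + 1/20·F = (7.7935,-6.8336)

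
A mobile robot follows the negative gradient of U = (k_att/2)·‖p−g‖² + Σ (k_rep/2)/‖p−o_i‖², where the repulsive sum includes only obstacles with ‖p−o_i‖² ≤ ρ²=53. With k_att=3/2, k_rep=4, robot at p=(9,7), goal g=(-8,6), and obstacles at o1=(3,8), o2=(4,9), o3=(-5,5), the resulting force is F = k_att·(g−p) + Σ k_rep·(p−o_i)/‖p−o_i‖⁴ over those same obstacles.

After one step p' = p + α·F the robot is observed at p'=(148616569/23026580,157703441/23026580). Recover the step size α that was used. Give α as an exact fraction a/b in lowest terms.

F_att = 3/2·(g−p) = 3/2·(-17,-1) = (-25.5000,-1.5000)
o1: d²=37 ≤ ρ²=53; F_rep = 4·(6,-1)/37² = (0.0175,-0.0029)
o2: d²=29 ≤ ρ²=53; F_rep = 4·(5,-2)/29² = (0.0238,-0.0095)
o3: d²=200 > ρ²=53 → inactive
F = F_att + ΣF_rep = (-25.4587,-1.5124)
Δp = p'−p = (-2.5459,-0.1512); α = Δx/Fx = (-58622651/23026580) / (-58622651/2302658) = 1/10
check: Δy/Fy = (-3482619/23026580) / (-3482619/2302658) = 1/10 ✓

α = 1/10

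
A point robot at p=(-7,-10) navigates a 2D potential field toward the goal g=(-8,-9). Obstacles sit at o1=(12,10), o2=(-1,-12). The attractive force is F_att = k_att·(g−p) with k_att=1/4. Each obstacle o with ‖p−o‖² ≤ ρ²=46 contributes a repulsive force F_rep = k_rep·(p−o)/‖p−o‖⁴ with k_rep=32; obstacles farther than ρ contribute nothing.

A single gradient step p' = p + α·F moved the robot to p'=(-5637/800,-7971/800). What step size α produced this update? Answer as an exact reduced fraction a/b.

F_att = 1/4·(g−p) = 1/4·(-1,1) = (-0.2500,0.2500)
o1: d²=761 > ρ²=46 → inactive
o2: d²=40 ≤ ρ²=46; F_rep = 32·(-6,2)/40² = (-0.1200,0.0400)
F = F_att + ΣF_rep = (-0.3700,0.2900)
Δp = p'−p = (-0.0462,0.0362); α = Δx/Fx = (-37/800) / (-37/100) = 1/8
check: Δy/Fy = (29/800) / (29/100) = 1/8 ✓

α = 1/8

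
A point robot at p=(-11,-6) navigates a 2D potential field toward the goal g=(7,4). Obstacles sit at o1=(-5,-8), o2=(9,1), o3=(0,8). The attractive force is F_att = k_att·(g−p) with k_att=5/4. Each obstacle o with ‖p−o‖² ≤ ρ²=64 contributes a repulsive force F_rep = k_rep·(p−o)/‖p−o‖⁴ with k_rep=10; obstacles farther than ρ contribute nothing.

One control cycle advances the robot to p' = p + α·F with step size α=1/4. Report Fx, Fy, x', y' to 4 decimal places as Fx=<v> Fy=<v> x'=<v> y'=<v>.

F_att = 5/4·(g−p) = 5/4·(18,10) = (22.5000,12.5000)
o1: d²=40 ≤ ρ²=64; F_rep = 10·(-6,2)/40² = (-0.0375,0.0125)
o2: d²=449 > ρ²=64 → inactive
o3: d²=317 > ρ²=64 → inactive
F = F_att + ΣF_rep = (22.4625,12.5125)
p' = p + 1/4·F = (-5.3844,-2.8719)

Fx=22.4625 Fy=12.5125 x'=-5.3844 y'=-2.8719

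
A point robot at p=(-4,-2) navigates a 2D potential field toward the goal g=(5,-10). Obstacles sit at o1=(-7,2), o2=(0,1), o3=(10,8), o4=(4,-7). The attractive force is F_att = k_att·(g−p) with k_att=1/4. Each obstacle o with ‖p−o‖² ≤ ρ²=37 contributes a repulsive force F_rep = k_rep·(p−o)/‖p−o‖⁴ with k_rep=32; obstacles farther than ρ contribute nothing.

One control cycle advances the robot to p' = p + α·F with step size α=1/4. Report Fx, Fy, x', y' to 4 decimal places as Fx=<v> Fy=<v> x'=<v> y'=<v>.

F_att = 1/4·(g−p) = 1/4·(9,-8) = (2.2500,-2.0000)
o1: d²=25 ≤ ρ²=37; F_rep = 32·(3,-4)/25² = (0.1536,-0.2048)
o2: d²=25 ≤ ρ²=37; F_rep = 32·(-4,-3)/25² = (-0.2048,-0.1536)
o3: d²=296 > ρ²=37 → inactive
o4: d²=89 > ρ²=37 → inactive
F = F_att + ΣF_rep = (2.1988,-2.3584)
p' = p + 1/4·F = (-3.4503,-2.5896)

Fx=2.1988 Fy=-2.3584 x'=-3.4503 y'=-2.5896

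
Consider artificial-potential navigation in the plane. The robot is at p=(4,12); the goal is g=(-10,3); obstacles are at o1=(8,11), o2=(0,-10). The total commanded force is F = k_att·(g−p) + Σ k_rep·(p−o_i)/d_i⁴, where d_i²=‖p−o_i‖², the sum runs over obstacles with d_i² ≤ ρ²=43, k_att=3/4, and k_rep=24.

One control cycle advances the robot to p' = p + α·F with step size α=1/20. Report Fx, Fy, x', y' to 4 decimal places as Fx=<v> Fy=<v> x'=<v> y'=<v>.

Fx=-10.8322 Fy=-6.6670 x'=3.4584 y'=11.6667

F_att = 3/4·(g−p) = 3/4·(-14,-9) = (-10.5000,-6.7500)
o1: d²=17 ≤ ρ²=43; F_rep = 24·(-4,1)/17² = (-0.3322,0.0830)
o2: d²=500 > ρ²=43 → inactive
F = F_att + ΣF_rep = (-10.8322,-6.6670)
p' = p + 1/20·F = (3.4584,11.6667)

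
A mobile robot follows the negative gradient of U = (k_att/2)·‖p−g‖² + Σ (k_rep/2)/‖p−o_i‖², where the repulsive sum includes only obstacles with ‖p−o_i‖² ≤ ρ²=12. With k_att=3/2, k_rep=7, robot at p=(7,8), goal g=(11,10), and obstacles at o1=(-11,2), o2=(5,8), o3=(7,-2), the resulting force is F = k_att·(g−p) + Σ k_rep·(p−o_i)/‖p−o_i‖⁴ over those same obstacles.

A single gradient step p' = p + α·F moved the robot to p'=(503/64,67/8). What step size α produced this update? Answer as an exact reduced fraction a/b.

α = 1/8

F_att = 3/2·(g−p) = 3/2·(4,2) = (6.0000,3.0000)
o1: d²=360 > ρ²=12 → inactive
o2: d²=4 ≤ ρ²=12; F_rep = 7·(2,0)/4² = (0.8750,0.0000)
o3: d²=100 > ρ²=12 → inactive
F = F_att + ΣF_rep = (6.8750,3.0000)
Δp = p'−p = (0.8594,0.3750); α = Δx/Fx = (55/64) / (55/8) = 1/8
check: Δy/Fy = (3/8) / (3) = 1/8 ✓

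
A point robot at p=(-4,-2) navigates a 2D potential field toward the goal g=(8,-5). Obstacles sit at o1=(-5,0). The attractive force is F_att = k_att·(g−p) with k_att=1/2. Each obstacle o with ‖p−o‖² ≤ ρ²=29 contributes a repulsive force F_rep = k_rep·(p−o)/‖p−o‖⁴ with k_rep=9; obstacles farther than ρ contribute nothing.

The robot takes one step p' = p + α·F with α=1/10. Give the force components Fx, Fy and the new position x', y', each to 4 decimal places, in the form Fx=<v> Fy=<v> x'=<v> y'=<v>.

F_att = 1/2·(g−p) = 1/2·(12,-3) = (6.0000,-1.5000)
o1: d²=5 ≤ ρ²=29; F_rep = 9·(1,-2)/5² = (0.3600,-0.7200)
F = F_att + ΣF_rep = (6.3600,-2.2200)
p' = p + 1/10·F = (-3.3640,-2.2220)

Fx=6.3600 Fy=-2.2200 x'=-3.3640 y'=-2.2220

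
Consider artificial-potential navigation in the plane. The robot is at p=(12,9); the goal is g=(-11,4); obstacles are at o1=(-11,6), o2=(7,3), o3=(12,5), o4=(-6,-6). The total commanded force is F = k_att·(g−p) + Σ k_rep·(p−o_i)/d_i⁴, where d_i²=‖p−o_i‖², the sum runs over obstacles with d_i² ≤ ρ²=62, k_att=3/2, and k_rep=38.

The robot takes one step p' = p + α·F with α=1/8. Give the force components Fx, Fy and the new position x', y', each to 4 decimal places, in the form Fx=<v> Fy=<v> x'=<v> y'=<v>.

F_att = 3/2·(g−p) = 3/2·(-23,-5) = (-34.5000,-7.5000)
o1: d²=538 > ρ²=62 → inactive
o2: d²=61 ≤ ρ²=62; F_rep = 38·(5,6)/61² = (0.0511,0.0613)
o3: d²=16 ≤ ρ²=62; F_rep = 38·(0,4)/16² = (0.0000,0.5938)
o4: d²=549 > ρ²=62 → inactive
F = F_att + ΣF_rep = (-34.4489,-6.8450)
p' = p + 1/8·F = (7.6939,8.1444)

Fx=-34.4489 Fy=-6.8450 x'=7.6939 y'=8.1444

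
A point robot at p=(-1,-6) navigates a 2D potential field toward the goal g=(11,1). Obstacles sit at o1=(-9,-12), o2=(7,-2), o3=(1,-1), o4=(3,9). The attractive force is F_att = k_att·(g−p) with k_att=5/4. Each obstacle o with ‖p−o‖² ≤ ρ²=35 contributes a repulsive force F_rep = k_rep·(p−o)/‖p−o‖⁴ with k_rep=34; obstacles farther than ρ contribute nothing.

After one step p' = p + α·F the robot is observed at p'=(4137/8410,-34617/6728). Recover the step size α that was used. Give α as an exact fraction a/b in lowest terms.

α = 1/10

F_att = 5/4·(g−p) = 5/4·(12,7) = (15.0000,8.7500)
o1: d²=100 > ρ²=35 → inactive
o2: d²=80 > ρ²=35 → inactive
o3: d²=29 ≤ ρ²=35; F_rep = 34·(-2,-5)/29² = (-0.0809,-0.2021)
o4: d²=241 > ρ²=35 → inactive
F = F_att + ΣF_rep = (14.9191,8.5479)
Δp = p'−p = (1.4919,0.8548); α = Δx/Fx = (12547/8410) / (12547/841) = 1/10
check: Δy/Fy = (5751/6728) / (28755/3364) = 1/10 ✓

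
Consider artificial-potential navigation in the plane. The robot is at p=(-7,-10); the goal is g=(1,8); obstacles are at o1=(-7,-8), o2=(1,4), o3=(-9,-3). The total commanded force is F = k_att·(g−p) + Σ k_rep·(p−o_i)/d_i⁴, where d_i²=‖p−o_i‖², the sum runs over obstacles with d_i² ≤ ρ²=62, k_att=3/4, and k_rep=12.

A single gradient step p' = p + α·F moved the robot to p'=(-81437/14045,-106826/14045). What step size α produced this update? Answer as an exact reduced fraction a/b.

F_att = 3/4·(g−p) = 3/4·(8,18) = (6.0000,13.5000)
o1: d²=4 ≤ ρ²=62; F_rep = 12·(0,-2)/4² = (0.0000,-1.5000)
o2: d²=260 > ρ²=62 → inactive
o3: d²=53 ≤ ρ²=62; F_rep = 12·(2,-7)/53² = (0.0085,-0.0299)
F = F_att + ΣF_rep = (6.0085,11.9701)
Δp = p'−p = (1.2017,2.3940); α = Δx/Fx = (16878/14045) / (16878/2809) = 1/5
check: Δy/Fy = (33624/14045) / (33624/2809) = 1/5 ✓

α = 1/5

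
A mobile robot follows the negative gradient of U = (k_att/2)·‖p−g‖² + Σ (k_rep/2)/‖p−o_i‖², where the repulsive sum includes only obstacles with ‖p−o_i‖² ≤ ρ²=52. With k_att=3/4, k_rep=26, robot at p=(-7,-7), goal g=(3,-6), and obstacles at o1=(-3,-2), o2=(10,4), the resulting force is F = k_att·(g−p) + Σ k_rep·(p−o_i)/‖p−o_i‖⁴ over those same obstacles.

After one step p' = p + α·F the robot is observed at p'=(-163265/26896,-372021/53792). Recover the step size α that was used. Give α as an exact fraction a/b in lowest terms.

α = 1/8

F_att = 3/4·(g−p) = 3/4·(10,1) = (7.5000,0.7500)
o1: d²=41 ≤ ρ²=52; F_rep = 26·(-4,-5)/41² = (-0.0619,-0.0773)
o2: d²=410 > ρ²=52 → inactive
F = F_att + ΣF_rep = (7.4381,0.6727)
Δp = p'−p = (0.9298,0.0841); α = Δx/Fx = (25007/26896) / (25007/3362) = 1/8
check: Δy/Fy = (4523/53792) / (4523/6724) = 1/8 ✓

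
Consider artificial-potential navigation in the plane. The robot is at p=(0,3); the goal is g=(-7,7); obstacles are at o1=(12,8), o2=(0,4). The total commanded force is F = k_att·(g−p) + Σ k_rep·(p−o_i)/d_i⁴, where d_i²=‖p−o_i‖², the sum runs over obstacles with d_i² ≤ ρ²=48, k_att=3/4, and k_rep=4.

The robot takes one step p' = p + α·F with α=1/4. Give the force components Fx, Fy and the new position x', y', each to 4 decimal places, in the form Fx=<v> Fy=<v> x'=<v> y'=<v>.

F_att = 3/4·(g−p) = 3/4·(-7,4) = (-5.2500,3.0000)
o1: d²=169 > ρ²=48 → inactive
o2: d²=1 ≤ ρ²=48; F_rep = 4·(0,-1)/1² = (0.0000,-4.0000)
F = F_att + ΣF_rep = (-5.2500,-1.0000)
p' = p + 1/4·F = (-1.3125,2.7500)

Fx=-5.2500 Fy=-1.0000 x'=-1.3125 y'=2.7500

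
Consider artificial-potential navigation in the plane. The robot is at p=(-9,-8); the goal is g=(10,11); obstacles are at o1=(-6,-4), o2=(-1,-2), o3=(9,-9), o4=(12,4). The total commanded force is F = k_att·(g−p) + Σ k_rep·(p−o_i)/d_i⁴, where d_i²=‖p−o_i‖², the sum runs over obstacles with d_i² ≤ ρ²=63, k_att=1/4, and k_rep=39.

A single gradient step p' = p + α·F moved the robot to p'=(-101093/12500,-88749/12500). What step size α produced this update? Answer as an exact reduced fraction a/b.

F_att = 1/4·(g−p) = 1/4·(19,19) = (4.7500,4.7500)
o1: d²=25 ≤ ρ²=63; F_rep = 39·(-3,-4)/25² = (-0.1872,-0.2496)
o2: d²=100 > ρ²=63 → inactive
o3: d²=325 > ρ²=63 → inactive
o4: d²=585 > ρ²=63 → inactive
F = F_att + ΣF_rep = (4.5628,4.5004)
Δp = p'−p = (0.9126,0.9001); α = Δx/Fx = (11407/12500) / (11407/2500) = 1/5
check: Δy/Fy = (11251/12500) / (11251/2500) = 1/5 ✓

α = 1/5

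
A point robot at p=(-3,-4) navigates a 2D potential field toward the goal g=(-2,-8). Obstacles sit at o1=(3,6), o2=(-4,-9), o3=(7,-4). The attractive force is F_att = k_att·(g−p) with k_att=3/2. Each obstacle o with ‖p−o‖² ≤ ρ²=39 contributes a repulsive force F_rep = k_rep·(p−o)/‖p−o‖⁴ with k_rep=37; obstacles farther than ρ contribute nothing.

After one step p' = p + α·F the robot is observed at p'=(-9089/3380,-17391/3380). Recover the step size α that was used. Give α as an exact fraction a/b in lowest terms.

α = 1/5

F_att = 3/2·(g−p) = 3/2·(1,-4) = (1.5000,-6.0000)
o1: d²=136 > ρ²=39 → inactive
o2: d²=26 ≤ ρ²=39; F_rep = 37·(1,5)/26² = (0.0547,0.2737)
o3: d²=100 > ρ²=39 → inactive
F = F_att + ΣF_rep = (1.5547,-5.7263)
Δp = p'−p = (0.3109,-1.1453); α = Δx/Fx = (1051/3380) / (1051/676) = 1/5
check: Δy/Fy = (-3871/3380) / (-3871/676) = 1/5 ✓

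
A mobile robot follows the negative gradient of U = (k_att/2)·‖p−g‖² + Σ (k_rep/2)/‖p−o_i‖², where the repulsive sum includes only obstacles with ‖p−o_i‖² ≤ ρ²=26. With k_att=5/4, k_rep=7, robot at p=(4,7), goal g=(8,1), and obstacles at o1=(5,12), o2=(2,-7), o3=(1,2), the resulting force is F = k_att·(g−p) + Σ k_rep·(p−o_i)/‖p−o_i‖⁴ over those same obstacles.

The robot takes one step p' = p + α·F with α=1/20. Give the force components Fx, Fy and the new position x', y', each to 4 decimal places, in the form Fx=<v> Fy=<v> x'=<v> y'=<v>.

Fx=4.9896 Fy=-7.5518 x'=4.2495 y'=6.6224

F_att = 5/4·(g−p) = 5/4·(4,-6) = (5.0000,-7.5000)
o1: d²=26 ≤ ρ²=26; F_rep = 7·(-1,-5)/26² = (-0.0104,-0.0518)
o2: d²=200 > ρ²=26 → inactive
o3: d²=34 > ρ²=26 → inactive
F = F_att + ΣF_rep = (4.9896,-7.5518)
p' = p + 1/20·F = (4.2495,6.6224)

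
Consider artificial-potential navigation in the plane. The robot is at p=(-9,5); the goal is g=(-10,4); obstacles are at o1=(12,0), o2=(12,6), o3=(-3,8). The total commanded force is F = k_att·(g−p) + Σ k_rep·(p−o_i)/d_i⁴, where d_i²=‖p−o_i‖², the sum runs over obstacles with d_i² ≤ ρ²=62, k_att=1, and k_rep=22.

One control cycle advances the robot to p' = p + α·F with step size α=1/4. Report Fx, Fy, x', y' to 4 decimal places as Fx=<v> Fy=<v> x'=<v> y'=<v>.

F_att = 1·(g−p) = 1·(-1,-1) = (-1.0000,-1.0000)
o1: d²=466 > ρ²=62 → inactive
o2: d²=442 > ρ²=62 → inactive
o3: d²=45 ≤ ρ²=62; F_rep = 22·(-6,-3)/45² = (-0.0652,-0.0326)
F = F_att + ΣF_rep = (-1.0652,-1.0326)
p' = p + 1/4·F = (-9.2663,4.7419)

Fx=-1.0652 Fy=-1.0326 x'=-9.2663 y'=4.7419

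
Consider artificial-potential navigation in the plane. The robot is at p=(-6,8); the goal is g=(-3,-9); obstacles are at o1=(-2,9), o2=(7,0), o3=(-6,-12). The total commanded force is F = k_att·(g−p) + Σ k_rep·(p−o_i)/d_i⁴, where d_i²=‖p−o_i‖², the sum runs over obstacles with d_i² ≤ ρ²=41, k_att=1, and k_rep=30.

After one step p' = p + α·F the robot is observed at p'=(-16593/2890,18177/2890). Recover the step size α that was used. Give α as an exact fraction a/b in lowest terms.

F_att = 1·(g−p) = 1·(3,-17) = (3.0000,-17.0000)
o1: d²=17 ≤ ρ²=41; F_rep = 30·(-4,-1)/17² = (-0.4152,-0.1038)
o2: d²=233 > ρ²=41 → inactive
o3: d²=400 > ρ²=41 → inactive
F = F_att + ΣF_rep = (2.5848,-17.1038)
Δp = p'−p = (0.2585,-1.7104); α = Δx/Fx = (747/2890) / (747/289) = 1/10
check: Δy/Fy = (-4943/2890) / (-4943/289) = 1/10 ✓

α = 1/10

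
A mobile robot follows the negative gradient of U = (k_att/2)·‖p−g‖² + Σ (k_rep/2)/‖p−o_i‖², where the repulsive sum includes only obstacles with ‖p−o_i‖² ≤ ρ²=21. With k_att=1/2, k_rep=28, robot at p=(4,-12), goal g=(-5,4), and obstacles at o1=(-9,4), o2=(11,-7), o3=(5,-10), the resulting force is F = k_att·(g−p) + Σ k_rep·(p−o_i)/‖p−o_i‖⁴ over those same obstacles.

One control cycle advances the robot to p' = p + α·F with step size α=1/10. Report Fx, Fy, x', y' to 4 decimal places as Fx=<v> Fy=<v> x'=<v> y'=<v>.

Fx=-5.6200 Fy=5.7600 x'=3.4380 y'=-11.4240

F_att = 1/2·(g−p) = 1/2·(-9,16) = (-4.5000,8.0000)
o1: d²=425 > ρ²=21 → inactive
o2: d²=74 > ρ²=21 → inactive
o3: d²=5 ≤ ρ²=21; F_rep = 28·(-1,-2)/5² = (-1.1200,-2.2400)
F = F_att + ΣF_rep = (-5.6200,5.7600)
p' = p + 1/10·F = (3.4380,-11.4240)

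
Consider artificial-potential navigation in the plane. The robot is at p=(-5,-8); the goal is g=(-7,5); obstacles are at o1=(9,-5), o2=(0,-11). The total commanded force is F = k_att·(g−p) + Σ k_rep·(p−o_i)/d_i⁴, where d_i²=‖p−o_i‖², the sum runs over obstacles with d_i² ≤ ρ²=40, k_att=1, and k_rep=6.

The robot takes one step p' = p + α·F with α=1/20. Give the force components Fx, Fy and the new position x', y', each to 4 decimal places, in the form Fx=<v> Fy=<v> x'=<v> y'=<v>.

Fx=-2.0260 Fy=13.0156 x'=-5.1013 y'=-7.3492

F_att = 1·(g−p) = 1·(-2,13) = (-2.0000,13.0000)
o1: d²=205 > ρ²=40 → inactive
o2: d²=34 ≤ ρ²=40; F_rep = 6·(-5,3)/34² = (-0.0260,0.0156)
F = F_att + ΣF_rep = (-2.0260,13.0156)
p' = p + 1/20·F = (-5.1013,-7.3492)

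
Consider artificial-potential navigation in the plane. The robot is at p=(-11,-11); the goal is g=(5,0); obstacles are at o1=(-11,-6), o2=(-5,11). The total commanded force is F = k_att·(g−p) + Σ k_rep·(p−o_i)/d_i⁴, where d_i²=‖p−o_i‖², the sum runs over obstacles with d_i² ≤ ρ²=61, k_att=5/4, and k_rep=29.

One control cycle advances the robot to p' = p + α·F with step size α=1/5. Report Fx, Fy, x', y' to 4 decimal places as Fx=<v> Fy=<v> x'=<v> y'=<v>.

F_att = 5/4·(g−p) = 5/4·(16,11) = (20.0000,13.7500)
o1: d²=25 ≤ ρ²=61; F_rep = 29·(0,-5)/25² = (0.0000,-0.2320)
o2: d²=520 > ρ²=61 → inactive
F = F_att + ΣF_rep = (20.0000,13.5180)
p' = p + 1/5·F = (-7.0000,-8.2964)

Fx=20.0000 Fy=13.5180 x'=-7.0000 y'=-8.2964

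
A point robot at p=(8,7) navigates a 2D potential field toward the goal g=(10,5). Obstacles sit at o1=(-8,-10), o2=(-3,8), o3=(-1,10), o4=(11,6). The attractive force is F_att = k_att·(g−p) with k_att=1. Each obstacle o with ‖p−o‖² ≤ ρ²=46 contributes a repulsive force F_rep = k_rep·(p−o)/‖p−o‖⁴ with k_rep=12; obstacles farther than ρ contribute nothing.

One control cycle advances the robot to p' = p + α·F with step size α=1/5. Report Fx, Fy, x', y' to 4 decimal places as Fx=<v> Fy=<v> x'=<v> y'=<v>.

Fx=1.6400 Fy=-1.8800 x'=8.3280 y'=6.6240

F_att = 1·(g−p) = 1·(2,-2) = (2.0000,-2.0000)
o1: d²=545 > ρ²=46 → inactive
o2: d²=122 > ρ²=46 → inactive
o3: d²=90 > ρ²=46 → inactive
o4: d²=10 ≤ ρ²=46; F_rep = 12·(-3,1)/10² = (-0.3600,0.1200)
F = F_att + ΣF_rep = (1.6400,-1.8800)
p' = p + 1/5·F = (8.3280,6.6240)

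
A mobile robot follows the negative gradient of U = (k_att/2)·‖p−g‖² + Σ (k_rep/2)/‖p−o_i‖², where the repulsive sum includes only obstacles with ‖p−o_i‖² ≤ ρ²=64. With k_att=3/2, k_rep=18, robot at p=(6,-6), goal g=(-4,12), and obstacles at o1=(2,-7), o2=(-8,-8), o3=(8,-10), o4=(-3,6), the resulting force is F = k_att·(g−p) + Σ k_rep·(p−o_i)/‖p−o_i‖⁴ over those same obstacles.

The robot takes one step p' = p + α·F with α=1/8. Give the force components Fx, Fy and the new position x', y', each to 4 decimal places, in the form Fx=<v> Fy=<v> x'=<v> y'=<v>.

Fx=-14.8409 Fy=27.2423 x'=4.1449 y'=-2.5947

F_att = 3/2·(g−p) = 3/2·(-10,18) = (-15.0000,27.0000)
o1: d²=17 ≤ ρ²=64; F_rep = 18·(4,1)/17² = (0.2491,0.0623)
o2: d²=200 > ρ²=64 → inactive
o3: d²=20 ≤ ρ²=64; F_rep = 18·(-2,4)/20² = (-0.0900,0.1800)
o4: d²=225 > ρ²=64 → inactive
F = F_att + ΣF_rep = (-14.8409,27.2423)
p' = p + 1/8·F = (4.1449,-2.5947)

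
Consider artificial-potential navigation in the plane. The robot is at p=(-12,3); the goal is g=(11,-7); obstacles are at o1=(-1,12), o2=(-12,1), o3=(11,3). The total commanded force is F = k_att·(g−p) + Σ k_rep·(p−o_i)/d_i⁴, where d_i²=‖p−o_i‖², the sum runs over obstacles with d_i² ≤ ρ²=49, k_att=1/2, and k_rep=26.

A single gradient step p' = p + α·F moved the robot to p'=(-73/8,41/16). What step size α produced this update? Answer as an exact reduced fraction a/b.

F_att = 1/2·(g−p) = 1/2·(23,-10) = (11.5000,-5.0000)
o1: d²=202 > ρ²=49 → inactive
o2: d²=4 ≤ ρ²=49; F_rep = 26·(0,2)/4² = (0.0000,3.2500)
o3: d²=529 > ρ²=49 → inactive
F = F_att + ΣF_rep = (11.5000,-1.7500)
Δp = p'−p = (2.8750,-0.4375); α = Δx/Fx = (23/8) / (23/2) = 1/4
check: Δy/Fy = (-7/16) / (-7/4) = 1/4 ✓

α = 1/4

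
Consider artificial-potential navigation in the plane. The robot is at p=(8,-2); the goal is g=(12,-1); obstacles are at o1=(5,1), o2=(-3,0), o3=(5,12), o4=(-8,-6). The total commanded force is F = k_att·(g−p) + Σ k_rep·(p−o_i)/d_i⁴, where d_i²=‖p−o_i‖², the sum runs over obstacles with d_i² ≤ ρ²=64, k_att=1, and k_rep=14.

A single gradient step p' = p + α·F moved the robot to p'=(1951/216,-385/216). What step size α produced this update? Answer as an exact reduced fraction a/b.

F_att = 1·(g−p) = 1·(4,1) = (4.0000,1.0000)
o1: d²=18 ≤ ρ²=64; F_rep = 14·(3,-3)/18² = (0.1296,-0.1296)
o2: d²=125 > ρ²=64 → inactive
o3: d²=205 > ρ²=64 → inactive
o4: d²=272 > ρ²=64 → inactive
F = F_att + ΣF_rep = (4.1296,0.8704)
Δp = p'−p = (1.0324,0.2176); α = Δx/Fx = (223/216) / (223/54) = 1/4
check: Δy/Fy = (47/216) / (47/54) = 1/4 ✓

α = 1/4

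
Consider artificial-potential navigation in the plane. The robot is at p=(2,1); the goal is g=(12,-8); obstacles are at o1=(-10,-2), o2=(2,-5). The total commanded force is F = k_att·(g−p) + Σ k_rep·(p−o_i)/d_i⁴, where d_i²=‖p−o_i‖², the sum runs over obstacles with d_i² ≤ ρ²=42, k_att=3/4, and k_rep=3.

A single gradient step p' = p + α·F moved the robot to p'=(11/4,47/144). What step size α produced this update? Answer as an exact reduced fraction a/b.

α = 1/10

F_att = 3/4·(g−p) = 3/4·(10,-9) = (7.5000,-6.7500)
o1: d²=153 > ρ²=42 → inactive
o2: d²=36 ≤ ρ²=42; F_rep = 3·(0,6)/36² = (0.0000,0.0139)
F = F_att + ΣF_rep = (7.5000,-6.7361)
Δp = p'−p = (0.7500,-0.6736); α = Δx/Fx = (3/4) / (15/2) = 1/10
check: Δy/Fy = (-97/144) / (-485/72) = 1/10 ✓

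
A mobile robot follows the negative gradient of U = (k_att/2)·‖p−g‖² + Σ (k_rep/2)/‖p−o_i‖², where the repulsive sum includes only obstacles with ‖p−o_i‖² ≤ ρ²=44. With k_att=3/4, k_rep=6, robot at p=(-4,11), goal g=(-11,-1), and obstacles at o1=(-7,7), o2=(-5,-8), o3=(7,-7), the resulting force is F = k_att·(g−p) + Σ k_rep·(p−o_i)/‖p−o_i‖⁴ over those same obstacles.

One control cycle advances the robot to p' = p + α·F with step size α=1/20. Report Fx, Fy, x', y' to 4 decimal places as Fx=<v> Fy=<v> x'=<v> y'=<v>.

F_att = 3/4·(g−p) = 3/4·(-7,-12) = (-5.2500,-9.0000)
o1: d²=25 ≤ ρ²=44; F_rep = 6·(3,4)/25² = (0.0288,0.0384)
o2: d²=362 > ρ²=44 → inactive
o3: d²=445 > ρ²=44 → inactive
F = F_att + ΣF_rep = (-5.2212,-8.9616)
p' = p + 1/20·F = (-4.2611,10.5519)

Fx=-5.2212 Fy=-8.9616 x'=-4.2611 y'=10.5519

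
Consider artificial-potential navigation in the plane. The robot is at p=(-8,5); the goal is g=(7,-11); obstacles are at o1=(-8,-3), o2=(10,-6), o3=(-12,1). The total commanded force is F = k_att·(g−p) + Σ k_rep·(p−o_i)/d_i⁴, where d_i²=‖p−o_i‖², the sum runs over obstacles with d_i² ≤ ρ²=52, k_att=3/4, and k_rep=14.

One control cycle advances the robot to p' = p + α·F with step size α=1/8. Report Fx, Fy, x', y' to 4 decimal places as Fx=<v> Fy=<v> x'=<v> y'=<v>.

Fx=11.3047 Fy=-11.9453 x'=-6.5869 y'=3.5068

F_att = 3/4·(g−p) = 3/4·(15,-16) = (11.2500,-12.0000)
o1: d²=64 > ρ²=52 → inactive
o2: d²=445 > ρ²=52 → inactive
o3: d²=32 ≤ ρ²=52; F_rep = 14·(4,4)/32² = (0.0547,0.0547)
F = F_att + ΣF_rep = (11.3047,-11.9453)
p' = p + 1/8·F = (-6.5869,3.5068)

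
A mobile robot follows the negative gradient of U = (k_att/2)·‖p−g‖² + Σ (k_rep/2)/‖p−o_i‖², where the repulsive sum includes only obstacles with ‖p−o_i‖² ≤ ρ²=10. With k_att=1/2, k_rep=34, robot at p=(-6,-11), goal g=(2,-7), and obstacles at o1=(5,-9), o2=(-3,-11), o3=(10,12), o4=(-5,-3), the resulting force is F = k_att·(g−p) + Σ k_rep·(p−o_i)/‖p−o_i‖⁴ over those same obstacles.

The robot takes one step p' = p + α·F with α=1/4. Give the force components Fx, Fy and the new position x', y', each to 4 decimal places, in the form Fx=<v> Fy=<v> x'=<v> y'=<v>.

Fx=2.7407 Fy=2.0000 x'=-5.3148 y'=-10.5000

F_att = 1/2·(g−p) = 1/2·(8,4) = (4.0000,2.0000)
o1: d²=125 > ρ²=10 → inactive
o2: d²=9 ≤ ρ²=10; F_rep = 34·(-3,0)/9² = (-1.2593,0.0000)
o3: d²=785 > ρ²=10 → inactive
o4: d²=65 > ρ²=10 → inactive
F = F_att + ΣF_rep = (2.7407,2.0000)
p' = p + 1/4·F = (-5.3148,-10.5000)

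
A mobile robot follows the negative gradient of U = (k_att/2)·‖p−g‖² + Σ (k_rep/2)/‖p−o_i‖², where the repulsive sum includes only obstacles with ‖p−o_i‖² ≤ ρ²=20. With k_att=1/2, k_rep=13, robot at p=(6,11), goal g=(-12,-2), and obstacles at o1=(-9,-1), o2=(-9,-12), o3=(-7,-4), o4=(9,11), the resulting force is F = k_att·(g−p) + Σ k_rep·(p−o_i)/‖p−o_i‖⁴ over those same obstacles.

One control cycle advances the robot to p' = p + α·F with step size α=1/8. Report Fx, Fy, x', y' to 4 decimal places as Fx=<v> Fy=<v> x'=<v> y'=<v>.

F_att = 1/2·(g−p) = 1/2·(-18,-13) = (-9.0000,-6.5000)
o1: d²=369 > ρ²=20 → inactive
o2: d²=754 > ρ²=20 → inactive
o3: d²=394 > ρ²=20 → inactive
o4: d²=9 ≤ ρ²=20; F_rep = 13·(-3,0)/9² = (-0.4815,0.0000)
F = F_att + ΣF_rep = (-9.4815,-6.5000)
p' = p + 1/8·F = (4.8148,10.1875)

Fx=-9.4815 Fy=-6.5000 x'=4.8148 y'=10.1875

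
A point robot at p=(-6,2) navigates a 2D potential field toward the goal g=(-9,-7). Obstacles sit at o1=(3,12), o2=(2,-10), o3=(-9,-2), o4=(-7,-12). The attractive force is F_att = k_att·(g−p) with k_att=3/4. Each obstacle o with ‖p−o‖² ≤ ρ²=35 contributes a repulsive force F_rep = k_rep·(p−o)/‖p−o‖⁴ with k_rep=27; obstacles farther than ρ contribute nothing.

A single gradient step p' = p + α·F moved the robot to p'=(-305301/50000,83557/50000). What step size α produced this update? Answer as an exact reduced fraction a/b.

F_att = 3/4·(g−p) = 3/4·(-3,-9) = (-2.2500,-6.7500)
o1: d²=181 > ρ²=35 → inactive
o2: d²=208 > ρ²=35 → inactive
o3: d²=25 ≤ ρ²=35; F_rep = 27·(3,4)/25² = (0.1296,0.1728)
o4: d²=197 > ρ²=35 → inactive
F = F_att + ΣF_rep = (-2.1204,-6.5772)
Δp = p'−p = (-0.1060,-0.3289); α = Δx/Fx = (-5301/50000) / (-5301/2500) = 1/20
check: Δy/Fy = (-16443/50000) / (-16443/2500) = 1/20 ✓

α = 1/20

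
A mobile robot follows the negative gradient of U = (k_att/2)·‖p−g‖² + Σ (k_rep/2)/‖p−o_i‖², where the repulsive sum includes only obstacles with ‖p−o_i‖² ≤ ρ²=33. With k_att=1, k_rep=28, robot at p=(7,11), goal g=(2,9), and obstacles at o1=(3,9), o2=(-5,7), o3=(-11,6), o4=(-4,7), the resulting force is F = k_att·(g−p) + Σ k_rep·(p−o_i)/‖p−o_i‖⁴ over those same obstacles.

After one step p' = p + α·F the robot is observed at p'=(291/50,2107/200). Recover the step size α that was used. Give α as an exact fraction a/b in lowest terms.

α = 1/4

F_att = 1·(g−p) = 1·(-5,-2) = (-5.0000,-2.0000)
o1: d²=20 ≤ ρ²=33; F_rep = 28·(4,2)/20² = (0.2800,0.1400)
o2: d²=160 > ρ²=33 → inactive
o3: d²=349 > ρ²=33 → inactive
o4: d²=137 > ρ²=33 → inactive
F = F_att + ΣF_rep = (-4.7200,-1.8600)
Δp = p'−p = (-1.1800,-0.4650); α = Δx/Fx = (-59/50) / (-118/25) = 1/4
check: Δy/Fy = (-93/200) / (-93/50) = 1/4 ✓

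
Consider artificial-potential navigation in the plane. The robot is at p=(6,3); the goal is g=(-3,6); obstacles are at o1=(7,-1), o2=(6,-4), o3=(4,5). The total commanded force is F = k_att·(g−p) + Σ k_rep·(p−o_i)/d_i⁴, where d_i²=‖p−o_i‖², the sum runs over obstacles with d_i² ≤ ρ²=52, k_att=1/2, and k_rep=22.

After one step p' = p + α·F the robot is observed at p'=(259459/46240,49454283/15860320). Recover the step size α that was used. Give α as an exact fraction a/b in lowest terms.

F_att = 1/2·(g−p) = 1/2·(-9,3) = (-4.5000,1.5000)
o1: d²=17 ≤ ρ²=52; F_rep = 22·(-1,4)/17² = (-0.0761,0.3045)
o2: d²=49 ≤ ρ²=52; F_rep = 22·(0,7)/49² = (0.0000,0.0641)
o3: d²=8 ≤ ρ²=52; F_rep = 22·(2,-2)/8² = (0.6875,-0.6875)
F = F_att + ΣF_rep = (-3.8886,1.1811)
Δp = p'−p = (-0.3889,0.1181); α = Δx/Fx = (-17981/46240) / (-17981/4624) = 1/10
check: Δy/Fy = (1873323/15860320) / (1873323/1586032) = 1/10 ✓

α = 1/10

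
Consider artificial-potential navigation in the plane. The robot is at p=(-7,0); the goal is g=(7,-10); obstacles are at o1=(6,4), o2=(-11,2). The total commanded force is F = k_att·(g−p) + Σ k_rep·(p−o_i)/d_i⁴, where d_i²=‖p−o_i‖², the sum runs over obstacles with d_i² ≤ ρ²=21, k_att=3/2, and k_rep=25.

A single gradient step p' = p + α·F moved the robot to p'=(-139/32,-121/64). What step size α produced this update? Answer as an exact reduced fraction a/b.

α = 1/8

F_att = 3/2·(g−p) = 3/2·(14,-10) = (21.0000,-15.0000)
o1: d²=185 > ρ²=21 → inactive
o2: d²=20 ≤ ρ²=21; F_rep = 25·(4,-2)/20² = (0.2500,-0.1250)
F = F_att + ΣF_rep = (21.2500,-15.1250)
Δp = p'−p = (2.6562,-1.8906); α = Δx/Fx = (85/32) / (85/4) = 1/8
check: Δy/Fy = (-121/64) / (-121/8) = 1/8 ✓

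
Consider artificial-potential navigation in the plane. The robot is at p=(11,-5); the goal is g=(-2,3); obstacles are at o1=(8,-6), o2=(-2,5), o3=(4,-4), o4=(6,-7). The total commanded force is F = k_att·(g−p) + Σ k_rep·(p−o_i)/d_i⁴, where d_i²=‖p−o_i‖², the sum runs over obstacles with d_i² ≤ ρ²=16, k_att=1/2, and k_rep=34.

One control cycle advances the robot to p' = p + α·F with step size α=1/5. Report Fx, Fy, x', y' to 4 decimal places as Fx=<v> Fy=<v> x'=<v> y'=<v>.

F_att = 1/2·(g−p) = 1/2·(-13,8) = (-6.5000,4.0000)
o1: d²=10 ≤ ρ²=16; F_rep = 34·(3,1)/10² = (1.0200,0.3400)
o2: d²=269 > ρ²=16 → inactive
o3: d²=50 > ρ²=16 → inactive
o4: d²=29 > ρ²=16 → inactive
F = F_att + ΣF_rep = (-5.4800,4.3400)
p' = p + 1/5·F = (9.9040,-4.1320)

Fx=-5.4800 Fy=4.3400 x'=9.9040 y'=-4.1320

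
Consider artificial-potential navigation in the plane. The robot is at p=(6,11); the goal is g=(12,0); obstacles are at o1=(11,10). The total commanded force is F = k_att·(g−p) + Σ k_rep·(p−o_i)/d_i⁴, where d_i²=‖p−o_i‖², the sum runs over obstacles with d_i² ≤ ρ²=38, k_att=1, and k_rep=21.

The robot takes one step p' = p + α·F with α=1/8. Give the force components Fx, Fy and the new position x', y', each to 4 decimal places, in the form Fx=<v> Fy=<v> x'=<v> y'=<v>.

Fx=5.8447 Fy=-10.9689 x'=6.7306 y'=9.6289

F_att = 1·(g−p) = 1·(6,-11) = (6.0000,-11.0000)
o1: d²=26 ≤ ρ²=38; F_rep = 21·(-5,1)/26² = (-0.1553,0.0311)
F = F_att + ΣF_rep = (5.8447,-10.9689)
p' = p + 1/8·F = (6.7306,9.6289)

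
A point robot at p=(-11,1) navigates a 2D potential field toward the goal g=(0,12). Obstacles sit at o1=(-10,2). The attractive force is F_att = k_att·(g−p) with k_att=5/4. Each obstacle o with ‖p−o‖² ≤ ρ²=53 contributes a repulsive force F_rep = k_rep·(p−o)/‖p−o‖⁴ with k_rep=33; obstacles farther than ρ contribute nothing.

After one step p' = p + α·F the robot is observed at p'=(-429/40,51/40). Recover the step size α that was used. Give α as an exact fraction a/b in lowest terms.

F_att = 5/4·(g−p) = 5/4·(11,11) = (13.7500,13.7500)
o1: d²=2 ≤ ρ²=53; F_rep = 33·(-1,-1)/2² = (-8.2500,-8.2500)
F = F_att + ΣF_rep = (5.5000,5.5000)
Δp = p'−p = (0.2750,0.2750); α = Δx/Fx = (11/40) / (11/2) = 1/20
check: Δy/Fy = (11/40) / (11/2) = 1/20 ✓

α = 1/20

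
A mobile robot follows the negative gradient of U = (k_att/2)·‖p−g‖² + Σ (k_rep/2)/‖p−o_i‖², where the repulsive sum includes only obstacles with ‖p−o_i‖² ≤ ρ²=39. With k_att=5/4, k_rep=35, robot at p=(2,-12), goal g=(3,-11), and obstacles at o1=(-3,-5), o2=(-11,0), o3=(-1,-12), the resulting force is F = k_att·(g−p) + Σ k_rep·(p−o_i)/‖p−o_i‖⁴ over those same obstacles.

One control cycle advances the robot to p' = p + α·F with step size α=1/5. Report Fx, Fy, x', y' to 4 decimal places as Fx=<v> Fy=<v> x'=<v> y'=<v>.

F_att = 5/4·(g−p) = 5/4·(1,1) = (1.2500,1.2500)
o1: d²=74 > ρ²=39 → inactive
o2: d²=313 > ρ²=39 → inactive
o3: d²=9 ≤ ρ²=39; F_rep = 35·(3,0)/9² = (1.2963,0.0000)
F = F_att + ΣF_rep = (2.5463,1.2500)
p' = p + 1/5·F = (2.5093,-11.7500)

Fx=2.5463 Fy=1.2500 x'=2.5093 y'=-11.7500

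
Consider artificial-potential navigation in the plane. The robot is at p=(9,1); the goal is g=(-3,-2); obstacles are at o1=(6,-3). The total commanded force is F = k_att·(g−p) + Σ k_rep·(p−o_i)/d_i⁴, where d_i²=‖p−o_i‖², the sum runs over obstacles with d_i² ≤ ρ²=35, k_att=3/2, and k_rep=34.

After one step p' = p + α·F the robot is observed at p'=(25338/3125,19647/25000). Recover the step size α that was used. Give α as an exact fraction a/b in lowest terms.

F_att = 3/2·(g−p) = 3/2·(-12,-3) = (-18.0000,-4.5000)
o1: d²=25 ≤ ρ²=35; F_rep = 34·(3,4)/25² = (0.1632,0.2176)
F = F_att + ΣF_rep = (-17.8368,-4.2824)
Δp = p'−p = (-0.8918,-0.2141); α = Δx/Fx = (-2787/3125) / (-11148/625) = 1/20
check: Δy/Fy = (-5353/25000) / (-5353/1250) = 1/20 ✓

α = 1/20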